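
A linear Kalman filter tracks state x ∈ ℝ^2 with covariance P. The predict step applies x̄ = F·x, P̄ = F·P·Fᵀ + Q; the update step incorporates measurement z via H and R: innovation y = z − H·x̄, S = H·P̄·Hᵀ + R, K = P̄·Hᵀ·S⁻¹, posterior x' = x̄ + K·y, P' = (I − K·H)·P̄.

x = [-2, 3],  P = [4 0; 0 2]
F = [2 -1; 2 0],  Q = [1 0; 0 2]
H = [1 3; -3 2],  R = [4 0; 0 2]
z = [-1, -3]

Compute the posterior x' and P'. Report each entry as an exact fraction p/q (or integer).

x̄ = F·x = [-7, -4]
P̄ = F·P·Fᵀ + Q = [19 16; 16 18]
y = z − H·x̄ = [18, -16]
S = H·P̄·Hᵀ + R = [281 -61; -61 53]
K = P̄·Hᵀ·S⁻¹ = [1013/5586 -1469/5586; 1489/5586 449/5586]
x' = x̄ + K·y = [1318/2793, -1363/2793]
P' = (I − K·H)·P̄ = [769/2793 419/2793; 419/2793 853/2793]

x' = [1318/2793, -1363/2793]
P' = [769/2793 419/2793; 419/2793 853/2793]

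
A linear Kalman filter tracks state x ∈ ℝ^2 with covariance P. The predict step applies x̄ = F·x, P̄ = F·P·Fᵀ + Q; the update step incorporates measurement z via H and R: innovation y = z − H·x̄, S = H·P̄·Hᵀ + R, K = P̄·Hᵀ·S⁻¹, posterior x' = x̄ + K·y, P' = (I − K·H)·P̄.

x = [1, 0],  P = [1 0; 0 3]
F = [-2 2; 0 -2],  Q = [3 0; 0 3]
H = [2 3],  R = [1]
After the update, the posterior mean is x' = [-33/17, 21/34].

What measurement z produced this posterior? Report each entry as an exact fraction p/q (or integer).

z = [-2]

x̄ = F·x = [-2, 0]
P̄ = F·P·Fᵀ + Q = [19 -12; -12 15]
S = H·P̄·Hᵀ + R = [68]
K = P̄·Hᵀ·S⁻¹ = [1/34; 21/68]
x' − x̄ = [1/17, 21/34] = K·y
y = (KᵀK)⁻¹·Kᵀ·(x' − x̄) = [2]
z = y + H·x̄ = [2] + [-4] = [-2]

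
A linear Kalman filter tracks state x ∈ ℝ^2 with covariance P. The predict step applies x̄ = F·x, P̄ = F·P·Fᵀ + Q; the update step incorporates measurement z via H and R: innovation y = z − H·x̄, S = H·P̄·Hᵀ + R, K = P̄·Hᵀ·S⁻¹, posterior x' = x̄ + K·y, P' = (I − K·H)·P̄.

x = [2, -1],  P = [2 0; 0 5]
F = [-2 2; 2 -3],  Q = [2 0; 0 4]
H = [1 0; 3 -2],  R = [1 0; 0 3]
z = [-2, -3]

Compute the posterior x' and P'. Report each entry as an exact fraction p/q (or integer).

x̄ = F·x = [-6, 7]
P̄ = F·P·Fᵀ + Q = [30 -38; -38 57]
y = z − H·x̄ = [4, 29]
S = H·P̄·Hᵀ + R = [31 166; 166 957]
K = P̄·Hᵀ·S⁻¹ = [1154/2111 166/2111; 1482/2111 -760/2111]
x' = x̄ + K·y = [-3236/2111, -1335/2111]
P' = (I − K·H)·P̄ = [1154/2111 1482/2111; 1482/2111 3363/2111]

x' = [-3236/2111, -1335/2111]
P' = [1154/2111 1482/2111; 1482/2111 3363/2111]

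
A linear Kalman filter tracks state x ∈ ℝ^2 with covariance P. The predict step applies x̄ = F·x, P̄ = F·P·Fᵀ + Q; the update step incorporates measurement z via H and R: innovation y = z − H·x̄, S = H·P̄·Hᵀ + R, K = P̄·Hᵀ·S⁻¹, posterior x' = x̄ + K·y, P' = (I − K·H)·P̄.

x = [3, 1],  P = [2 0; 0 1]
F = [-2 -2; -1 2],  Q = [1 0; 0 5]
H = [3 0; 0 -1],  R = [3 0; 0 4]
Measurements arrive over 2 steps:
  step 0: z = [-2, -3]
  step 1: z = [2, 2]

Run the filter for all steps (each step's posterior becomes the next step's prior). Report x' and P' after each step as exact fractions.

step 0: x̄ = F·x = [-8, -1]
step 0: P̄ = F·P·Fᵀ + Q = [13 0; 0 11]
step 0: y = z − H·x̄ = [22, -4]
step 0: S = H·P̄·Hᵀ + R = [120 0; 0 15]
step 0: K = P̄·Hᵀ·S⁻¹ = [13/40 0; 0 -11/15]
step 0: x' = x̄ + K·y = [-17/20, 29/15]
step 0: P' = (I − K·H)·P̄ = [13/40 0; 0 44/15]
step 1: x̄ = F·x = [-13/6, 283/60]
step 1: P̄ = F·P·Fᵀ + Q = [421/30 -133/12; -133/12 2047/120]
step 1: y = z − H·x̄ = [17/2, 403/60]
step 1: S = H·P̄·Hᵀ + R = [1293/10 133/4; 133/4 2527/120]
step 1: K = P̄·Hᵀ·S⁻¹ = [41/128 25/1216; -25/304 -13751/20216]
step 1: x' = x̄ + K·y = [211/304, -2785/5054]
step 1: P' = (I − K·H)·P̄ = [41/128 -25/304; -25/304 13751/5054]

step 0: x' = [-17/20, 29/15], P' = [13/40 0; 0 44/15]
step 1: x' = [211/304, -2785/5054], P' = [41/128 -25/304; -25/304 13751/5054]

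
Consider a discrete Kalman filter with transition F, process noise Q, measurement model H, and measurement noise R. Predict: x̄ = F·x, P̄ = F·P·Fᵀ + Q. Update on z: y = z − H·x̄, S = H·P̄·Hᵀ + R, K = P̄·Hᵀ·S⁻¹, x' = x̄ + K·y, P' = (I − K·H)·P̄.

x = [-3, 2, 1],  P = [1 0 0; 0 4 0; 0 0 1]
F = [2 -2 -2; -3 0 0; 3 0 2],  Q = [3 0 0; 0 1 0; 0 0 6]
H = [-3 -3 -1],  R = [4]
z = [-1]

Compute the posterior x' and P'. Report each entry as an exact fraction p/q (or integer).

x̄ = F·x = [-12, 9, -7]
P̄ = F·P·Fᵀ + Q = [27 -6 2; -6 10 -9; 2 -9 19]
y = z − H·x̄ = [-17]
S = H·P̄·Hᵀ + R = [206]
K = P̄·Hᵀ·S⁻¹ = [-65/206; -3/206; 1/103]
x' = x̄ + K·y = [-1367/206, 1905/206, -738/103]
P' = (I − K·H)·P̄ = [1337/206 -1431/206 271/103; -1431/206 2051/206 -924/103; 271/103 -924/103 1955/103]

x' = [-1367/206, 1905/206, -738/103]
P' = [1337/206 -1431/206 271/103; -1431/206 2051/206 -924/103; 271/103 -924/103 1955/103]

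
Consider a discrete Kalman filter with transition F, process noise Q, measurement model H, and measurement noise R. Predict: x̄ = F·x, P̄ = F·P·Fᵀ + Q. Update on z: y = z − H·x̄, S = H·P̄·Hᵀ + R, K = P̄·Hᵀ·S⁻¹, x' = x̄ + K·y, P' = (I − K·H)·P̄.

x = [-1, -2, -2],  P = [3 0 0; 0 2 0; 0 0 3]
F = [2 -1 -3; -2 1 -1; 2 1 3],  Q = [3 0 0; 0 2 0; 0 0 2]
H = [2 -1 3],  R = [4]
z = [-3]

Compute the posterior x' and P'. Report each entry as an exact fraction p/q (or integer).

x' = [635/86, -5/6, -537/86]
P' = [1745/43 2 -1130/43; 2 14/3 0; -1130/43 0 766/43]

x̄ = F·x = [6, 2, -10]
P̄ = F·P·Fᵀ + Q = [44 -5 -17; -5 19 -19; -17 -19 43]
y = z − H·x̄ = [17]
S = H·P̄·Hᵀ + R = [516]
K = P̄·Hᵀ·S⁻¹ = [7/86; -1/6; 19/86]
x' = x̄ + K·y = [635/86, -5/6, -537/86]
P' = (I − K·H)·P̄ = [1745/43 2 -1130/43; 2 14/3 0; -1130/43 0 766/43]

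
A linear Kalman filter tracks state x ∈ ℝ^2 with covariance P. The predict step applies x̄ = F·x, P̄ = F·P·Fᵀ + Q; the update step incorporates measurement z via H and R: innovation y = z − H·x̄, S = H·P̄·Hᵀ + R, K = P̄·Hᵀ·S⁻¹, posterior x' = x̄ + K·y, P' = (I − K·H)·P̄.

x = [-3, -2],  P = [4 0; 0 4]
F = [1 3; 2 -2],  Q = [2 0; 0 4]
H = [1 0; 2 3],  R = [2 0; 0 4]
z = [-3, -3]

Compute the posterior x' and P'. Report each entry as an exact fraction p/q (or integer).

x̄ = F·x = [-9, -2]
P̄ = F·P·Fᵀ + Q = [42 -16; -16 36]
y = z − H·x̄ = [6, 21]
S = H·P̄·Hᵀ + R = [44 36; 36 304]
K = P̄·Hᵀ·S⁻¹ = [717/755 9/1510; -95/151 49/151]
x' = x̄ + K·y = [-4797/1510, 157/151]
P' = (I − K·H)·P̄ = [1434/755 -190/151; -190/151 192/151]

x' = [-4797/1510, 157/151]
P' = [1434/755 -190/151; -190/151 192/151]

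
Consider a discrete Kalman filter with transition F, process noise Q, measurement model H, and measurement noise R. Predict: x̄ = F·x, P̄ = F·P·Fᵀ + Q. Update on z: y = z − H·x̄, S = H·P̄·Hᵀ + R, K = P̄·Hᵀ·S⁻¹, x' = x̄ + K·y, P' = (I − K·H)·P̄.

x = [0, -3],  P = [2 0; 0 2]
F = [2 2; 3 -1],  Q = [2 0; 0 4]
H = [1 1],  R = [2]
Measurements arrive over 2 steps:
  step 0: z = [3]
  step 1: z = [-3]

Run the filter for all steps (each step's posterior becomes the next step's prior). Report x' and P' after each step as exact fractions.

step 0: x̄ = F·x = [-6, 3]
step 0: P̄ = F·P·Fᵀ + Q = [18 8; 8 24]
step 0: y = z − H·x̄ = [6]
step 0: S = H·P̄·Hᵀ + R = [60]
step 0: K = P̄·Hᵀ·S⁻¹ = [13/30; 8/15]
step 0: x' = x̄ + K·y = [-17/5, 31/5]
step 0: P' = (I − K·H)·P̄ = [101/15 -88/15; -88/15 104/15]
step 1: x̄ = F·x = [28/5, -82/5]
step 1: P̄ = F·P·Fᵀ + Q = [146/15 46/15; 46/15 1601/15]
step 1: y = z − H·x̄ = [39/5]
step 1: S = H·P̄·Hᵀ + R = [623/5]
step 1: K = P̄·Hᵀ·S⁻¹ = [64/623; 549/623]
step 1: x' = x̄ + K·y = [3988/623, -5935/623]
step 1: P' = (I − K·H)·P̄ = [15734/1869 -15350/1869; -15350/1869 18644/1869]

step 0: x' = [-17/5, 31/5], P' = [101/15 -88/15; -88/15 104/15]
step 1: x' = [3988/623, -5935/623], P' = [15734/1869 -15350/1869; -15350/1869 18644/1869]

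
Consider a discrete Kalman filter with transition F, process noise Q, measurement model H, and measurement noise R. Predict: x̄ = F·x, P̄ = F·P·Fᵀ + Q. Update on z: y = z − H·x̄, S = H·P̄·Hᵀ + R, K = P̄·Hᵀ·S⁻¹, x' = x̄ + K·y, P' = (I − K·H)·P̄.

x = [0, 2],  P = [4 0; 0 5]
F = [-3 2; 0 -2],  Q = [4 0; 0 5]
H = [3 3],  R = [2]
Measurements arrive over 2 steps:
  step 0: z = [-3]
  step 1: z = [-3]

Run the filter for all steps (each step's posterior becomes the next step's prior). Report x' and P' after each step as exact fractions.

step 0: x' = [1268/407, -1673/407], P' = [10020/407 -9940/407; -9940/407 9950/407]
step 1: x' = [-3475178/845401, 2622983/845401], P' = [13937336/845401 -13634440/845401; -13634440/845401 13519230/845401]

step 0: x̄ = F·x = [4, -4]
step 0: P̄ = F·P·Fᵀ + Q = [60 -20; -20 25]
step 0: y = z − H·x̄ = [-3]
step 0: S = H·P̄·Hᵀ + R = [407]
step 0: K = P̄·Hᵀ·S⁻¹ = [120/407; 15/407]
step 0: x' = x̄ + K·y = [1268/407, -1673/407]
step 0: P' = (I − K·H)·P̄ = [10020/407 -9940/407; -9940/407 9950/407]
step 1: x̄ = F·x = [-650/37, 3346/407]
step 1: P̄ = F·P·Fᵀ + Q = [22808/37 -9040/37; -9040/37 41835/407]
step 1: y = z − H·x̄ = [10191/407]
step 1: S = H·P̄·Hᵀ + R = [845401/407]
step 1: K = P̄·Hᵀ·S⁻¹ = [454344/845401; -172815/845401]
step 1: x' = x̄ + K·y = [-3475178/845401, 2622983/845401]
step 1: P' = (I − K·H)·P̄ = [13937336/845401 -13634440/845401; -13634440/845401 13519230/845401]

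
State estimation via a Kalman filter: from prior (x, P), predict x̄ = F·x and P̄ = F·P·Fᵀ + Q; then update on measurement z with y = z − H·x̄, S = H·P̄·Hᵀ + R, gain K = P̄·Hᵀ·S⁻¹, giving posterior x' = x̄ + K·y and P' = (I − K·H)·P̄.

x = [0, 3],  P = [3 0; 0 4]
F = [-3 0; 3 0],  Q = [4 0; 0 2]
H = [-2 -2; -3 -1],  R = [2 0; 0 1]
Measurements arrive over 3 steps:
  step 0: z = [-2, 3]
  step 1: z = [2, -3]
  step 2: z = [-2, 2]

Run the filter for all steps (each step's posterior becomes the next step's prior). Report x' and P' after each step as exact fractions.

step 0: x̄ = F·x = [0, 0]
step 0: P̄ = F·P·Fᵀ + Q = [31 -27; -27 29]
step 0: y = z − H·x̄ = [-2, 3]
step 0: S = H·P̄·Hᵀ + R = [26 28; 28 147]
step 0: K = P̄·Hᵀ·S⁻¹ = [48/217 -746/1519; -146/217 732/1519]
step 0: x' = x̄ + K·y = [-2910/1519, 4240/1519]
step 0: P' = (I − K·H)·P̄ = [541/1519 -877/1519; -877/1519 1899/1519]
step 1: x̄ = F·x = [8730/1519, -8730/1519]
step 1: P̄ = F·P·Fᵀ + Q = [10945/1519 -4869/1519; -4869/1519 7907/1519]
step 1: y = z − H·x̄ = [2, 12903/1519]
step 1: S = H·P̄·Hᵀ + R = [26 28; 28 78717/1519]
step 1: K = P̄·Hᵀ·S⁻¹ = [76656/427873 -193430/427873; -251234/427873 172164/427873]
step 1: x' = x̄ + K·y = [969312/427873, -1499110/427873]
step 1: P' = (I − K·H)·P̄ = [135043/427873 -211699/427873; -211699/427873 462933/427873]
step 2: x̄ = F·x = [-2907936/427873, 2907936/427873]
step 2: P̄ = F·P·Fᵀ + Q = [2926879/427873 -1215387/427873; -1215387/427873 2071133/427873]
step 2: y = z − H·x̄ = [-2, -4960126/427873]
step 2: S = H·P̄·Hᵀ + R = [26 28; 28 21548595/427873]
step 2: K = P̄·Hᵀ·S⁻¹ = [19719120/112405519 -50426474/112405519; -65147582/112405519 44436252/112405519]
step 2: x' = x̄ + K·y = [-218805460/112405519, 379104148/112405519]
step 2: P' = (I − K·H)·P̄ = [35072797/112405519 -54791917/112405519; -54791917/112405519 119939499/112405519]

step 0: x' = [-2910/1519, 4240/1519], P' = [541/1519 -877/1519; -877/1519 1899/1519]
step 1: x' = [969312/427873, -1499110/427873], P' = [135043/427873 -211699/427873; -211699/427873 462933/427873]
step 2: x' = [-218805460/112405519, 379104148/112405519], P' = [35072797/112405519 -54791917/112405519; -54791917/112405519 119939499/112405519]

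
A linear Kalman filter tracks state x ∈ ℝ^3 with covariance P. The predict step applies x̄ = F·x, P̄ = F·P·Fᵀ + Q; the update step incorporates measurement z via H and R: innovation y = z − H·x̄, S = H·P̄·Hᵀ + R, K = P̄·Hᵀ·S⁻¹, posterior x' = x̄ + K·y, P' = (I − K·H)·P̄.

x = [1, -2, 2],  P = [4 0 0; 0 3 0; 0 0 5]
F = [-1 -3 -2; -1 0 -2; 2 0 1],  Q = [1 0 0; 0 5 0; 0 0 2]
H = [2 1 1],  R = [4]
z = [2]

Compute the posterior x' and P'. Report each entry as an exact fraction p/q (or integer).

x' = [181/126, -1201/252, 977/252]
P' = [251/63 -221/126 -563/126; -221/126 3827/252 -2707/252; -563/126 -2707/252 4835/252]

x̄ = F·x = [1, -5, 4]
P̄ = F·P·Fᵀ + Q = [52 24 -18; 24 29 -18; -18 -18 23]
y = z − H·x̄ = [1]
S = H·P̄·Hᵀ + R = [252]
K = P̄·Hᵀ·S⁻¹ = [55/126; 59/252; -31/252]
x' = x̄ + K·y = [181/126, -1201/252, 977/252]
P' = (I − K·H)·P̄ = [251/63 -221/126 -563/126; -221/126 3827/252 -2707/252; -563/126 -2707/252 4835/252]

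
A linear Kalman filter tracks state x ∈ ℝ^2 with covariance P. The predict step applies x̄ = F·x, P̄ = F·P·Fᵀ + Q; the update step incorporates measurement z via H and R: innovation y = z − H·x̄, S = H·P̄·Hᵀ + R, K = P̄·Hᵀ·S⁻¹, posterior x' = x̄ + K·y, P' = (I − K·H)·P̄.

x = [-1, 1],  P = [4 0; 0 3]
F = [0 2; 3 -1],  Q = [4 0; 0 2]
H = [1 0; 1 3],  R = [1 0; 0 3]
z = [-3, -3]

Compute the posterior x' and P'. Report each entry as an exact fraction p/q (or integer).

x' = [-8097/2990, -691/5980]
P' = [1407/1495 -939/2990; -939/2990 2603/5980]

x̄ = F·x = [2, -4]
P̄ = F·P·Fᵀ + Q = [16 -6; -6 41]
y = z − H·x̄ = [-5, 7]
S = H·P̄·Hᵀ + R = [17 -2; -2 352]
K = P̄·Hᵀ·S⁻¹ = [1407/1495 -1/2990; -939/2990 1977/5980]
x' = x̄ + K·y = [-8097/2990, -691/5980]
P' = (I − K·H)·P̄ = [1407/1495 -939/2990; -939/2990 2603/5980]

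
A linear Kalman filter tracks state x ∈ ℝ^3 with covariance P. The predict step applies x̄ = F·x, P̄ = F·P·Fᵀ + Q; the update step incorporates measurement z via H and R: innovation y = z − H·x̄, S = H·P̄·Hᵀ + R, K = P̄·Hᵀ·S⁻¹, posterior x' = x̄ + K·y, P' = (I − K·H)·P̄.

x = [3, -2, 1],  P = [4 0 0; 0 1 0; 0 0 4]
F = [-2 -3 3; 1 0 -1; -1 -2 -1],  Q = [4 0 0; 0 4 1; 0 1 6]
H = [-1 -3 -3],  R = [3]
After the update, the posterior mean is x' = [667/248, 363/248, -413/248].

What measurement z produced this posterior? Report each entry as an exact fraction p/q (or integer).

x̄ = F·x = [3, 2, 0]
P̄ = F·P·Fᵀ + Q = [65 -20 2; -20 12 1; 2 1 18]
S = H·P̄·Hᵀ + R = [248]
K = P̄·Hᵀ·S⁻¹ = [-11/248; -19/248; -59/248]
x' − x̄ = [-77/248, -133/248, -413/248] = K·y
y = (KᵀK)⁻¹·Kᵀ·(x' − x̄) = [7]
z = y + H·x̄ = [7] + [-9] = [-2]

z = [-2]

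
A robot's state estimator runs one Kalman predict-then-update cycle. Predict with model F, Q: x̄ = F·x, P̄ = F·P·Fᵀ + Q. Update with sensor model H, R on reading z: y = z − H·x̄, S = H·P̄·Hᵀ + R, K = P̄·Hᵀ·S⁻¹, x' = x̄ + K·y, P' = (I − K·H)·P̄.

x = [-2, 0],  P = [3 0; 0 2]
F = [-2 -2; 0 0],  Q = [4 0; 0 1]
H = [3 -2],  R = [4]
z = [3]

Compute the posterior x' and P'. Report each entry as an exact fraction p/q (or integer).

x̄ = F·x = [4, 0]
P̄ = F·P·Fᵀ + Q = [24 0; 0 1]
y = z − H·x̄ = [-9]
S = H·P̄·Hᵀ + R = [224]
K = P̄·Hᵀ·S⁻¹ = [9/28; -1/112]
x' = x̄ + K·y = [31/28, 9/112]
P' = (I − K·H)·P̄ = [6/7 9/14; 9/14 55/56]

x' = [31/28, 9/112]
P' = [6/7 9/14; 9/14 55/56]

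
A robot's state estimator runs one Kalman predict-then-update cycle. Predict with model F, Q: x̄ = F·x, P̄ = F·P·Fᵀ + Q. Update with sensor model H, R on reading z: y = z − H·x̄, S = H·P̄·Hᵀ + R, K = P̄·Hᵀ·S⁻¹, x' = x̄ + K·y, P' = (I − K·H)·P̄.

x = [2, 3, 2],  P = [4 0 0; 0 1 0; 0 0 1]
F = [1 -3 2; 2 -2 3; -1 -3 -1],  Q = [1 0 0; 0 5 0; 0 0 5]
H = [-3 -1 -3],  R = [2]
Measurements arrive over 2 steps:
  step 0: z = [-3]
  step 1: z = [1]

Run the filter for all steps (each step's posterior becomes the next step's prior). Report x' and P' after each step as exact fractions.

step 0: x' = [2362/513, 5765/513, -3802/513], P' = [2345/513 3703/513 -3524/513; 3703/513 11201/513 -7384/513; -3524/513 -7384/513 6026/513]
step 1: x' = [2007928/6129353, 8713503/6129353, -7044130/6129353], P' = [13117840/6129353 5399717/6129353 -14219509/6129353; 5399717/6129353 37374886/6129353 -17275521/6129353; -14219509/6129353 -17275521/6129353 20447466/6129353]

step 0: x̄ = F·x = [-3, 4, -13]
step 0: P̄ = F·P·Fᵀ + Q = [18 20 3; 20 34 -5; 3 -5 19]
step 0: y = z − H·x̄ = [-47]
step 0: S = H·P̄·Hᵀ + R = [513]
step 0: K = P̄·Hᵀ·S⁻¹ = [-83/513; -79/513; -61/513]
step 0: x' = x̄ + K·y = [2362/513, 5765/513, -3802/513]
step 0: P' = (I − K·H)·P̄ = [2345/513 3703/513 -3524/513; 3703/513 11201/513 -7384/513; -3524/513 -7384/513 6026/513]
step 1: x̄ = F·x = [-22537/513, -18212/513, -5285/171]
step 1: P̄ = F·P·Fᵀ + Q = [180065/513 149752/513 39712/171; 149752/513 127679/513 32978/171; 39712/171 32978/171 9179/57]
step 1: y = z − H·x̄ = [-132875/513]
step 1: S = H·P̄·Hᵀ + R = [6129353/513]
step 1: K = P̄·Hᵀ·S⁻¹ = [-1047355/6129353; -873737/6129353; -704175/6129353]
step 1: x' = x̄ + K·y = [2007928/6129353, 8713503/6129353, -7044130/6129353]
step 1: P' = (I − K·H)·P̄ = [13117840/6129353 5399717/6129353 -14219509/6129353; 5399717/6129353 37374886/6129353 -17275521/6129353; -14219509/6129353 -17275521/6129353 20447466/6129353]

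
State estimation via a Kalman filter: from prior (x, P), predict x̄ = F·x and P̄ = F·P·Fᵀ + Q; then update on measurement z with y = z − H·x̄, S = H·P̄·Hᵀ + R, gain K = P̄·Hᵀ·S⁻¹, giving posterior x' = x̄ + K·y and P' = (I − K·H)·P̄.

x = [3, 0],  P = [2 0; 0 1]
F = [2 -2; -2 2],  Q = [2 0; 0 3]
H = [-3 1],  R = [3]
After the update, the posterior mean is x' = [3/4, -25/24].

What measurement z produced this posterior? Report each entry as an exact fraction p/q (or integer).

x̄ = F·x = [6, -6]
P̄ = F·P·Fᵀ + Q = [14 -12; -12 15]
S = H·P̄·Hᵀ + R = [216]
K = P̄·Hᵀ·S⁻¹ = [-1/4; 17/72]
x' − x̄ = [-21/4, 119/24] = K·y
y = (KᵀK)⁻¹·Kᵀ·(x' − x̄) = [21]
z = y + H·x̄ = [21] + [-24] = [-3]

z = [-3]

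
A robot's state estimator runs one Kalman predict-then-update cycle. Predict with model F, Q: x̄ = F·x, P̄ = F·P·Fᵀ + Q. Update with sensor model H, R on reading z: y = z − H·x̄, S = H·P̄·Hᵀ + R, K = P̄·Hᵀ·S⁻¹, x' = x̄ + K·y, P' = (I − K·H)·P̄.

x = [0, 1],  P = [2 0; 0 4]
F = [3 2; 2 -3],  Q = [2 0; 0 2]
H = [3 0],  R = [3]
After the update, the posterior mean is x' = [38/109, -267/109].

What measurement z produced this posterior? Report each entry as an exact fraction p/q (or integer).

x̄ = F·x = [2, -3]
P̄ = F·P·Fᵀ + Q = [36 -12; -12 46]
S = H·P̄·Hᵀ + R = [327]
K = P̄·Hᵀ·S⁻¹ = [36/109; -12/109]
x' − x̄ = [-180/109, 60/109] = K·y
y = (KᵀK)⁻¹·Kᵀ·(x' − x̄) = [-5]
z = y + H·x̄ = [-5] + [6] = [1]

z = [1]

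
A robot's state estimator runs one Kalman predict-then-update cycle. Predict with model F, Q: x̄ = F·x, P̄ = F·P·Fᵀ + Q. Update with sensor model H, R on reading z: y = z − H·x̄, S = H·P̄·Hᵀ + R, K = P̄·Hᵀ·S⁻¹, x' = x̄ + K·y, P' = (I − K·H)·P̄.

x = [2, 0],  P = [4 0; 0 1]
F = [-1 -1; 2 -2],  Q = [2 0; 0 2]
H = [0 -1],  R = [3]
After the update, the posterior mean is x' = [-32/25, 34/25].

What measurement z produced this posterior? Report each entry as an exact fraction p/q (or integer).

z = [-1]

x̄ = F·x = [-2, 4]
P̄ = F·P·Fᵀ + Q = [7 -6; -6 22]
S = H·P̄·Hᵀ + R = [25]
K = P̄·Hᵀ·S⁻¹ = [6/25; -22/25]
x' − x̄ = [18/25, -66/25] = K·y
y = (KᵀK)⁻¹·Kᵀ·(x' − x̄) = [3]
z = y + H·x̄ = [3] + [-4] = [-1]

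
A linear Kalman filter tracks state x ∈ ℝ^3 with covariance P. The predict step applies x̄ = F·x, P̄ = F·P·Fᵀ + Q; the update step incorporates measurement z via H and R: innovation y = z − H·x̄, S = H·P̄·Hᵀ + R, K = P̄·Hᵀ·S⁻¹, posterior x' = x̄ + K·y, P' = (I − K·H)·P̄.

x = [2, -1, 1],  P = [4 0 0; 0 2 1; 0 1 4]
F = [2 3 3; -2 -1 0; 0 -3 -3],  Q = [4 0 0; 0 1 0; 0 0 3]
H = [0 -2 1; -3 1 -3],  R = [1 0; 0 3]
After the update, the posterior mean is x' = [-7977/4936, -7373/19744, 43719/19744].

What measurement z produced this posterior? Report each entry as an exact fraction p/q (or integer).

z = [3, -2]

x̄ = F·x = [4, -3, 0]
P̄ = F·P·Fᵀ + Q = [92 -25 -72; -25 19 9; -72 9 75]
S = H·P̄·Hᵀ + R = [116 -134; -134 325]
K = P̄·Hᵀ·S⁻¹ = [-4635/4936 -1601/2468; -447/19744 1943/9872; 18525/19744 3819/9872]
x' − x̄ = [-27721/4936, 51859/19744, 43719/19744] = K·y
y = (KᵀK)⁻¹·Kᵀ·(x' − x̄) = [-3, 13]
z = y + H·x̄ = [-3, 13] + [6, -15] = [3, -2]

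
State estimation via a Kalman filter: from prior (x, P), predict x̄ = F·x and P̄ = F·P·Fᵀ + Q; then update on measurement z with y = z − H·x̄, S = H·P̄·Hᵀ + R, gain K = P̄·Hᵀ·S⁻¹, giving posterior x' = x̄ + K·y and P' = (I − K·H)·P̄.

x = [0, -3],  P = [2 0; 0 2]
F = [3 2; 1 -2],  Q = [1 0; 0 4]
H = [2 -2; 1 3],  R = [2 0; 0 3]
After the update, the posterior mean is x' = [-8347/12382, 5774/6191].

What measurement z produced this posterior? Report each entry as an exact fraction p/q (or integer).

z = [-3, 2]

x̄ = F·x = [-6, 6]
P̄ = F·P·Fᵀ + Q = [27 -2; -2 14]
S = H·P̄·Hᵀ + R = [182 -38; -38 144]
K = P̄·Hᵀ·S⁻¹ = [4575/12382 3013/12382; -772/6191 1516/6191]
x' − x̄ = [65945/12382, -31372/6191] = K·y
y = (KᵀK)⁻¹·Kᵀ·(x' − x̄) = [21, -10]
z = y + H·x̄ = [21, -10] + [-24, 12] = [-3, 2]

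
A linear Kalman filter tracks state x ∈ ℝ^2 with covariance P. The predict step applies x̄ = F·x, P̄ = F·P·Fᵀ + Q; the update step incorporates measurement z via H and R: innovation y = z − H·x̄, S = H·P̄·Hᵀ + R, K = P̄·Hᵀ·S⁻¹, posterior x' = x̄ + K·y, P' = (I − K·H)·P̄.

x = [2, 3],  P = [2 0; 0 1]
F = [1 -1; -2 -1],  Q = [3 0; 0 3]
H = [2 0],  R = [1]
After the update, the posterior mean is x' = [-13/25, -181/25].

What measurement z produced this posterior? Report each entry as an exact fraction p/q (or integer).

x̄ = F·x = [-1, -7]
P̄ = F·P·Fᵀ + Q = [6 -3; -3 12]
S = H·P̄·Hᵀ + R = [25]
K = P̄·Hᵀ·S⁻¹ = [12/25; -6/25]
x' − x̄ = [12/25, -6/25] = K·y
y = (KᵀK)⁻¹·Kᵀ·(x' − x̄) = [1]
z = y + H·x̄ = [1] + [-2] = [-1]

z = [-1]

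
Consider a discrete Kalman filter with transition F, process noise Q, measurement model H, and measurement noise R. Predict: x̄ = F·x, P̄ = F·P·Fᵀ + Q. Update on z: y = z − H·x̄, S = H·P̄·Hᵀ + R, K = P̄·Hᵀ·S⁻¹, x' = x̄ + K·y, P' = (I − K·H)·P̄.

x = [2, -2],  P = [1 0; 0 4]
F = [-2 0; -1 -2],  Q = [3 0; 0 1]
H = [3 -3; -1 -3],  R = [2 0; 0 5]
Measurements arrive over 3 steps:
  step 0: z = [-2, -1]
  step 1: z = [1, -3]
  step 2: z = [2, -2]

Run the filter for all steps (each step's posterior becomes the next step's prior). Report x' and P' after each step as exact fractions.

step 0: x̄ = F·x = [-4, 2]
step 0: P̄ = F·P·Fᵀ + Q = [7 2; 2 18]
step 0: y = z − H·x̄ = [16, 1]
step 0: S = H·P̄·Hᵀ + R = [191 129; 129 186]
step 0: K = P̄·Hᵀ·S⁻¹ = [1489/6295 -4418/18885; -568/6295 -4504/18885]
step 0: x' = x̄ + K·y = [-8486/18885, 6002/18885]
step 0: P' = (I − K·H)·P̄ = [7756/18885 4778/18885; 4778/18885 5914/18885]
step 1: x̄ = F·x = [16972/18885, -3518/18885]
step 1: P̄ = F·P·Fᵀ + Q = [87679/18885 34624/18885; 34624/18885 69409/18885]
step 1: y = z − H·x̄ = [-2839/1259, -50237/18885]
step 1: S = H·P̄·Hᵀ + R = [55222/1259 10260/1259; 10260/1259 1014529/18885]
step 1: K = P̄·Hᵀ·S⁻¹ = [10111581/43244882 -4849429/21622441; -3627027/43244882 -4900729/21622441]
step 1: x' = x̄ + K·y = [41863489/43244882, 26196309/43244882]
step 1: P' = (I − K·H)·P̄ = [17179363/43244882 10438309/43244882; 10438309/43244882 12856327/43244882]
step 2: x̄ = F·x = [-41863489/21622441, -94256107/43244882]
step 2: P̄ = F·P·Fᵀ + Q = [99226049/21622441 38055981/21622441; 38055981/21622441 153602789/43244882]
step 2: y = z − H·x̄ = [54902377/43244882, -452985063/43244882]
step 2: S = H·P̄·Hᵀ + R = [1884968431/43244882 330397035/43244882; 330397035/43244882 2253773381/43244882]
step 2: K = P̄·Hᵀ·S⁻¹ = [22388552484/95713741873 -21407026412/95713741873; -8013512553/95713741873 -21627291102/95713741873]
step 2: x' = x̄ + K·y = [67347289715/95713741873, 7752922987/95713741873]
step 2: P' = (I − K·H)·P̄ = [37953059257/95713741873 23027357601/95713741873; 23027357601/95713741873 28369699303/95713741873]

step 0: x' = [-8486/18885, 6002/18885], P' = [7756/18885 4778/18885; 4778/18885 5914/18885]
step 1: x' = [41863489/43244882, 26196309/43244882], P' = [17179363/43244882 10438309/43244882; 10438309/43244882 12856327/43244882]
step 2: x' = [67347289715/95713741873, 7752922987/95713741873], P' = [37953059257/95713741873 23027357601/95713741873; 23027357601/95713741873 28369699303/95713741873]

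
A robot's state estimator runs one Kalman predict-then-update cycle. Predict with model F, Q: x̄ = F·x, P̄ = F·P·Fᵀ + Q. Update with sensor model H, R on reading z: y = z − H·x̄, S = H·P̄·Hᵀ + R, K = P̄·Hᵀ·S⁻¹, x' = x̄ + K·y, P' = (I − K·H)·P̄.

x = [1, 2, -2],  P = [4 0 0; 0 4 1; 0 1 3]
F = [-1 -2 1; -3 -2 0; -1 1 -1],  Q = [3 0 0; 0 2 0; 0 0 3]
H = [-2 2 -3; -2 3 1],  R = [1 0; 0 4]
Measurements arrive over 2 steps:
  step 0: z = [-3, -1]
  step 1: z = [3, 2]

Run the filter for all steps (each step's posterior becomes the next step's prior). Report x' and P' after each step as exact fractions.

step 0: x̄ = F·x = [-7, -7, 3]
step 0: P̄ = F·P·Fᵀ + Q = [22 26 -4; 26 54 6; -4 6 12]
step 0: y = z − H·x̄ = [6, 3]
step 0: S = H·P̄·Hᵀ + R = [85 58; 58 330]
step 0: K = P̄·Hᵀ·S⁻¹ = [2430/12343 695/12343; 2906/12343 3828/12343; -3742/12343 2079/12343]
step 0: x' = x̄ + K·y = [-69736/12343, -57481/12343, 20814/12343]
step 0: P' = (I − K·H)·P̄ = [202096/12343 147958/12343 -36902/12343; 147958/12343 112046/12343 -24910/12343; -36902/12343 -24910/12343 9242/12343]
step 1: x̄ = F·x = [205512/12343, 324170/12343, -8559/12343]
step 1: P̄ = F·P·Fᵀ + Q = [1461827/12343 2398662/12343 41990/12343; 2398662/12343 4067230/12343 73712/12343; 41990/12343 73712/12343 40513/12343]
step 1: y = z − H·x̄ = [-225964/12343, -528241/12343]
step 1: S = H·P̄·Hᵀ + R = [2923228/12343 5794505/12343; 5794505/12343 14032631/12343]
step 1: K = P̄·Hᵀ·S⁻¹ = [-38445370/603118501 201303612/603118501; 31914270/603118501 308227288/603118501; -149455530/603118501 69350949/603118501]
step 1: x' = x̄ + K·y = [2130643900/603118501, 2064583774/603118501, -650128536/603118501]
step 1: P' = (I − K·H)·P̄ = [6510352441/603118501 4950910682/603118501 -1026812716/603118501; 4950910682/603118501 3939811562/603118501 -684704170/603118501; -1026812716/603118501 -684704170/603118501 277890874/603118501]

step 0: x' = [-69736/12343, -57481/12343, 20814/12343], P' = [202096/12343 147958/12343 -36902/12343; 147958/12343 112046/12343 -24910/12343; -36902/12343 -24910/12343 9242/12343]
step 1: x' = [2130643900/603118501, 2064583774/603118501, -650128536/603118501], P' = [6510352441/603118501 4950910682/603118501 -1026812716/603118501; 4950910682/603118501 3939811562/603118501 -684704170/603118501; -1026812716/603118501 -684704170/603118501 277890874/603118501]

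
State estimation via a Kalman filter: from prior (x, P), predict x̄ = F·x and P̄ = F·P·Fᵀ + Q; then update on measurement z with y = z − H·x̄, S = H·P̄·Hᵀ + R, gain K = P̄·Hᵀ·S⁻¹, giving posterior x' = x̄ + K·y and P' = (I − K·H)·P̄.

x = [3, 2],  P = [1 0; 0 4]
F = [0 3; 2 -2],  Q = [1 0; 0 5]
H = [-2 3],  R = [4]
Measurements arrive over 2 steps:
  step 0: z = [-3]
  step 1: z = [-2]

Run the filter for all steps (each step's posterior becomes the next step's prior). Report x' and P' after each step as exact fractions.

step 0: x̄ = F·x = [6, 2]
step 0: P̄ = F·P·Fᵀ + Q = [37 -24; -24 25]
step 0: y = z − H·x̄ = [3]
step 0: S = H·P̄·Hᵀ + R = [665]
step 0: K = P̄·Hᵀ·S⁻¹ = [-146/665; 123/665]
step 0: x' = x̄ + K·y = [3552/665, 1699/665]
step 0: P' = (I − K·H)·P̄ = [3289/665 1998/665; 1998/665 1496/665]
step 1: x̄ = F·x = [5097/665, 3706/665]
step 1: P̄ = F·P·Fᵀ + Q = [14129/665 3012/665; 3012/665 6481/665]
step 1: y = z − H·x̄ = [-322/95]
step 1: S = H·P̄·Hᵀ + R = [11623/95]
step 1: K = P̄·Hᵀ·S⁻¹ = [-2746/11623; 1917/11623]
step 1: x' = x̄ + K·y = [688757/81361, 407936/81361]
step 1: P' = (I − K·H)·P̄ = [1173029/81361 756390/81361; 756390/81361 522152/81361]

step 0: x' = [3552/665, 1699/665], P' = [3289/665 1998/665; 1998/665 1496/665]
step 1: x' = [688757/81361, 407936/81361], P' = [1173029/81361 756390/81361; 756390/81361 522152/81361]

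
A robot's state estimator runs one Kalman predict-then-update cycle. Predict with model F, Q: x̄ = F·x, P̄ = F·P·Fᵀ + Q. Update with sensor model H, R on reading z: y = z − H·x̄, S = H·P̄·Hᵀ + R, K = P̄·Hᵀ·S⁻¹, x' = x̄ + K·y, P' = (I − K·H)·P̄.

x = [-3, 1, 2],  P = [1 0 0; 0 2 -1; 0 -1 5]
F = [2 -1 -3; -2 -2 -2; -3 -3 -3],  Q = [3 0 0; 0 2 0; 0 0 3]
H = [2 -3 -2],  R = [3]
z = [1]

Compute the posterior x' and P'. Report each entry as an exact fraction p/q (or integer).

x' = [-2755/187, -954/187, -1404/187]
P' = [8544/187 2842/187 4299/187; 2842/187 3350/561 1220/187; 4299/187 1220/187 2547/187]

x̄ = F·x = [-13, 0, 0]
P̄ = F·P·Fᵀ + Q = [48 22 33; 22 26 36; 33 36 57]
y = z − H·x̄ = [27]
S = H·P̄·Hᵀ + R = [561]
K = P̄·Hᵀ·S⁻¹ = [-12/187; -106/561; -52/187]
x' = x̄ + K·y = [-2755/187, -954/187, -1404/187]
P' = (I − K·H)·P̄ = [8544/187 2842/187 4299/187; 2842/187 3350/561 1220/187; 4299/187 1220/187 2547/187]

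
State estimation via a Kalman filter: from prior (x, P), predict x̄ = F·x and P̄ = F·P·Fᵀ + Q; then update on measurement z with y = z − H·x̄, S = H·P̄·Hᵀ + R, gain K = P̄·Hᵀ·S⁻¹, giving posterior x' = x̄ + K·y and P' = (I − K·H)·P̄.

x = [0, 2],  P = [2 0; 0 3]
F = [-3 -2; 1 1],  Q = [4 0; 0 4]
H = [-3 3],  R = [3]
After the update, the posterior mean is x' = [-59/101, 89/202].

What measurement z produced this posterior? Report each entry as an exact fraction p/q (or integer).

z = [3]

x̄ = F·x = [-4, 2]
P̄ = F·P·Fᵀ + Q = [34 -12; -12 9]
S = H·P̄·Hᵀ + R = [606]
K = P̄·Hᵀ·S⁻¹ = [-23/101; 21/202]
x' − x̄ = [345/101, -315/202] = K·y
y = (KᵀK)⁻¹·Kᵀ·(x' − x̄) = [-15]
z = y + H·x̄ = [-15] + [18] = [3]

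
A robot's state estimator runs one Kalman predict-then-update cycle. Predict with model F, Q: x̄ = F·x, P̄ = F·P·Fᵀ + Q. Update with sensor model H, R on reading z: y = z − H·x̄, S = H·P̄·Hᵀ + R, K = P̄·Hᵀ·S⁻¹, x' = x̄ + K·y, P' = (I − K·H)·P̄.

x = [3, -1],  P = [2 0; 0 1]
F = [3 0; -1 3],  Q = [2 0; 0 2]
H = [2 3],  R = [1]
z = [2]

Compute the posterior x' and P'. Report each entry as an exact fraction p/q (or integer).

x̄ = F·x = [9, -6]
P̄ = F·P·Fᵀ + Q = [20 -6; -6 13]
y = z − H·x̄ = [2]
S = H·P̄·Hᵀ + R = [126]
K = P̄·Hᵀ·S⁻¹ = [11/63; 3/14]
x' = x̄ + K·y = [589/63, -39/7]
P' = (I − K·H)·P̄ = [1018/63 -75/7; -75/7 101/14]

x' = [589/63, -39/7]
P' = [1018/63 -75/7; -75/7 101/14]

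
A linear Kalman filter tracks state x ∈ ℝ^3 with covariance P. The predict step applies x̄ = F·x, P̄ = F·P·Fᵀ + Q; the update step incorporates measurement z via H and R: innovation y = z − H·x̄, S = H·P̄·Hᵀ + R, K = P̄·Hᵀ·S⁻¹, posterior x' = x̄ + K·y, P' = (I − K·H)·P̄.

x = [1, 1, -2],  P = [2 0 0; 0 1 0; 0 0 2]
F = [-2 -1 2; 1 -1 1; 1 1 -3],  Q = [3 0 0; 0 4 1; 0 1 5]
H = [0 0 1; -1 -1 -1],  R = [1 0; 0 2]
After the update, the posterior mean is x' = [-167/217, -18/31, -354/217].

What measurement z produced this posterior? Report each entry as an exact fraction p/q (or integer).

z = [-2, 3]

x̄ = F·x = [-7, -2, 8]
P̄ = F·P·Fᵀ + Q = [20 1 -17; 1 9 -4; -17 -4 26]
S = H·P̄·Hᵀ + R = [27 -5; -5 17]
K = P̄·Hᵀ·S⁻¹ = [-309/434 -193/434; -7/31 -13/31; 417/434 -5/434]
x' − x̄ = [1352/217, 44/31, -2090/217] = K·y
y = (KᵀK)⁻¹·Kᵀ·(x' − x̄) = [-10, 2]
z = y + H·x̄ = [-10, 2] + [8, 1] = [-2, 3]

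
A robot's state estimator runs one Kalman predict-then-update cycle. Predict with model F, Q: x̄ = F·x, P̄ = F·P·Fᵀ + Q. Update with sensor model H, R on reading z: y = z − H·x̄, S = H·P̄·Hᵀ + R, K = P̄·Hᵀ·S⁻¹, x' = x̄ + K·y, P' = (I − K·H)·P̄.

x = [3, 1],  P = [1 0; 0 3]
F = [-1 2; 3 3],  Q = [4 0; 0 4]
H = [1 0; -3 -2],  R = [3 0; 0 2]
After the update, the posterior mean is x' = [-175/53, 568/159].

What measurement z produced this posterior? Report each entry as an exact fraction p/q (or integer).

x̄ = F·x = [-1, 12]
P̄ = F·P·Fᵀ + Q = [17 15; 15 40]
S = H·P̄·Hᵀ + R = [20 -81; -81 495]
K = P̄·Hᵀ·S⁻¹ = [206/371 -27/371; -300/371 -1285/3339]
x' − x̄ = [-122/53, -1340/159] = K·y
y = (KᵀK)⁻¹·Kᵀ·(x' − x̄) = [-1, 24]
z = y + H·x̄ = [-1, 24] + [-1, -21] = [-2, 3]

z = [-2, 3]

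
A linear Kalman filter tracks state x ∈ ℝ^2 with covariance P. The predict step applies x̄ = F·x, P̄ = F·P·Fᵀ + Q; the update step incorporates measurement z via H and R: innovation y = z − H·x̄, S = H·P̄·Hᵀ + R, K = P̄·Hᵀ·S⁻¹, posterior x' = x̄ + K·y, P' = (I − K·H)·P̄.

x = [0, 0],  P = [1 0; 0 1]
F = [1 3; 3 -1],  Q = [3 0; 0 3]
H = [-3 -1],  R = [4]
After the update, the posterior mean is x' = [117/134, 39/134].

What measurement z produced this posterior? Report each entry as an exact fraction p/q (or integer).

x̄ = F·x = [0, 0]
P̄ = F·P·Fᵀ + Q = [13 0; 0 13]
S = H·P̄·Hᵀ + R = [134]
K = P̄·Hᵀ·S⁻¹ = [-39/134; -13/134]
x' − x̄ = [117/134, 39/134] = K·y
y = (KᵀK)⁻¹·Kᵀ·(x' − x̄) = [-3]
z = y + H·x̄ = [-3] + [0] = [-3]

z = [-3]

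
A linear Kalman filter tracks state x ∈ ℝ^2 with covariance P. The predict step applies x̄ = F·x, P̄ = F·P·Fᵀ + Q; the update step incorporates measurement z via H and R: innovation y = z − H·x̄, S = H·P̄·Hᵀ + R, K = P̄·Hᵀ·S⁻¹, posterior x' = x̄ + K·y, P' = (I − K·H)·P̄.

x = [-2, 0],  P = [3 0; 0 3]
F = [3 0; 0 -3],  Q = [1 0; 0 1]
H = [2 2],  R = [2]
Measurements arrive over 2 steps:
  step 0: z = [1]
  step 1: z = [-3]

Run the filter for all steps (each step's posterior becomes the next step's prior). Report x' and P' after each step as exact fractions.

step 0: x̄ = F·x = [-6, 0]
step 0: P̄ = F·P·Fᵀ + Q = [28 0; 0 28]
step 0: y = z − H·x̄ = [13]
step 0: S = H·P̄·Hᵀ + R = [226]
step 0: K = P̄·Hᵀ·S⁻¹ = [28/113; 28/113]
step 0: x' = x̄ + K·y = [-314/113, 364/113]
step 0: P' = (I − K·H)·P̄ = [1596/113 -1568/113; -1568/113 1596/113]
step 1: x̄ = F·x = [-942/113, -1092/113]
step 1: P̄ = F·P·Fᵀ + Q = [14477/113 14112/113; 14112/113 14477/113]
step 1: y = z − H·x̄ = [33]
step 1: S = H·P̄·Hᵀ + R = [2026]
step 1: K = P̄·Hᵀ·S⁻¹ = [253/1013; 253/1013]
step 1: x' = x̄ + K·y = [-10809/114469, -162759/114469]
step 1: P' = (I − K·H)·P̄ = [199167/114469 -170578/114469; -170578/114469 199167/114469]

step 0: x' = [-314/113, 364/113], P' = [1596/113 -1568/113; -1568/113 1596/113]
step 1: x' = [-10809/114469, -162759/114469], P' = [199167/114469 -170578/114469; -170578/114469 199167/114469]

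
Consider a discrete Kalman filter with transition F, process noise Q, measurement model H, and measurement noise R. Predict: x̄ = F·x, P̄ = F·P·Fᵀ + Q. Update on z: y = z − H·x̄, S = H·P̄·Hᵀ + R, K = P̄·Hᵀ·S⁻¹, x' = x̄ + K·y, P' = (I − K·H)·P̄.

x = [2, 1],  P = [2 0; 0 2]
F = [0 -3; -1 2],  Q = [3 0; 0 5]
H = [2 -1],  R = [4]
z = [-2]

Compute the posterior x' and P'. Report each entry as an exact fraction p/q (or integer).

x' = [-237/151, -156/151]
P' = [255/151 294/151; 294/151 744/151]

x̄ = F·x = [-3, 0]
P̄ = F·P·Fᵀ + Q = [21 -12; -12 15]
y = z − H·x̄ = [4]
S = H·P̄·Hᵀ + R = [151]
K = P̄·Hᵀ·S⁻¹ = [54/151; -39/151]
x' = x̄ + K·y = [-237/151, -156/151]
P' = (I − K·H)·P̄ = [255/151 294/151; 294/151 744/151]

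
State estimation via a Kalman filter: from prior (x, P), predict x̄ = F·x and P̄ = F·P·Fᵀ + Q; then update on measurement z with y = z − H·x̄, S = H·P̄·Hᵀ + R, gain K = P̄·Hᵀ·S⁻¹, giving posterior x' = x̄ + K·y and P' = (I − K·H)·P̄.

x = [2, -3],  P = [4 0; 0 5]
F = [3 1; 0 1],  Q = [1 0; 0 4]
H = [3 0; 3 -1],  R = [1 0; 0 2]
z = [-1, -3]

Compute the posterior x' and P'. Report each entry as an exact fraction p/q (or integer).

x' = [-2049/4292, 2619/4292]
P' = [437/4292 1069/4292; 1069/4292 9549/4292]

x̄ = F·x = [3, -3]
P̄ = F·P·Fᵀ + Q = [42 5; 5 9]
y = z − H·x̄ = [-10, -15]
S = H·P̄·Hᵀ + R = [379 363; 363 359]
K = P̄·Hᵀ·S⁻¹ = [1311/4292 121/4292; 3207/4292 -3171/4292]
x' = x̄ + K·y = [-2049/4292, 2619/4292]
P' = (I − K·H)·P̄ = [437/4292 1069/4292; 1069/4292 9549/4292]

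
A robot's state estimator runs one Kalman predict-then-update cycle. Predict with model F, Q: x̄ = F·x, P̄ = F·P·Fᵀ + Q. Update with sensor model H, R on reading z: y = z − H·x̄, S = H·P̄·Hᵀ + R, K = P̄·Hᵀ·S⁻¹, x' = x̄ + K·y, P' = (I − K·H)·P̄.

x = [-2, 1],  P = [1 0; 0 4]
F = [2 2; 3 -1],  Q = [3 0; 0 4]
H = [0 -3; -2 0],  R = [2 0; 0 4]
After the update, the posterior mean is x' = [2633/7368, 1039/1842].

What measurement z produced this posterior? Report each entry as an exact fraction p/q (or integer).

x̄ = F·x = [-2, -7]
P̄ = F·P·Fᵀ + Q = [23 -2; -2 17]
S = H·P̄·Hᵀ + R = [155 -12; -12 96]
K = P̄·Hᵀ·S⁻¹ = [1/614 -3529/7368; -101/307 1/1842]
x' − x̄ = [17369/7368, 13933/1842] = K·y
y = (KᵀK)⁻¹·Kᵀ·(x' − x̄) = [-23, -5]
z = y + H·x̄ = [-23, -5] + [21, 4] = [-2, -1]

z = [-2, -1]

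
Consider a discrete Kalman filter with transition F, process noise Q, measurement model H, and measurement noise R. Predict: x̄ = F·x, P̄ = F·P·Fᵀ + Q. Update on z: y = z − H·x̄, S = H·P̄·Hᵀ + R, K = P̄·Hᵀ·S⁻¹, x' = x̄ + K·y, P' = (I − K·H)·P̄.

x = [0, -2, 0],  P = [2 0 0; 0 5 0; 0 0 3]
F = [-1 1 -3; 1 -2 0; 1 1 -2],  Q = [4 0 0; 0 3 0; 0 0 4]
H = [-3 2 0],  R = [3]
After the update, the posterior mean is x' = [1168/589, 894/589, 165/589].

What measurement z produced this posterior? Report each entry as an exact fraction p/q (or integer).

x̄ = F·x = [-2, 4, -2]
P̄ = F·P·Fᵀ + Q = [38 -12 21; -12 25 -8; 21 -8 23]
S = H·P̄·Hᵀ + R = [589]
K = P̄·Hᵀ·S⁻¹ = [-138/589; 86/589; -79/589]
x' − x̄ = [2346/589, -1462/589, 1343/589] = K·y
y = (KᵀK)⁻¹·Kᵀ·(x' − x̄) = [-17]
z = y + H·x̄ = [-17] + [14] = [-3]

z = [-3]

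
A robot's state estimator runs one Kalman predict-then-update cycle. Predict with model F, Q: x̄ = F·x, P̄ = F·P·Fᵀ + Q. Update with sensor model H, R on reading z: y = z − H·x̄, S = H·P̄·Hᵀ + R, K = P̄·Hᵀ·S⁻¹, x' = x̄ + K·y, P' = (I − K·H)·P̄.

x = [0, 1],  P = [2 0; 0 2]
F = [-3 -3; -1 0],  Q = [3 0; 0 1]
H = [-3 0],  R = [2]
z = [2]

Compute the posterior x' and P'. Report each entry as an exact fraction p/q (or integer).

x' = [-240/353, 126/353]
P' = [78/353 12/353; 12/353 735/353]

x̄ = F·x = [-3, 0]
P̄ = F·P·Fᵀ + Q = [39 6; 6 3]
y = z − H·x̄ = [-7]
S = H·P̄·Hᵀ + R = [353]
K = P̄·Hᵀ·S⁻¹ = [-117/353; -18/353]
x' = x̄ + K·y = [-240/353, 126/353]
P' = (I − K·H)·P̄ = [78/353 12/353; 12/353 735/353]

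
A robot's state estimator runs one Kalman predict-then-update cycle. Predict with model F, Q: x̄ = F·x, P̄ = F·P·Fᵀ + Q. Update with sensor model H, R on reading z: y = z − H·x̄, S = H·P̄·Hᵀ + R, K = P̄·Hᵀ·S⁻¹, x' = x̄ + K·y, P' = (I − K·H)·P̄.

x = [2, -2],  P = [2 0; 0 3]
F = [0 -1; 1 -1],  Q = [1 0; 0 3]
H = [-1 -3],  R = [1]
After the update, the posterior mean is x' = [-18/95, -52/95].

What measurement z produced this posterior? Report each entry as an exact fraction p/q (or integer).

z = [2]

x̄ = F·x = [2, 4]
P̄ = F·P·Fᵀ + Q = [4 3; 3 8]
S = H·P̄·Hᵀ + R = [95]
K = P̄·Hᵀ·S⁻¹ = [-13/95; -27/95]
x' − x̄ = [-208/95, -432/95] = K·y
y = (KᵀK)⁻¹·Kᵀ·(x' − x̄) = [16]
z = y + H·x̄ = [16] + [-14] = [2]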